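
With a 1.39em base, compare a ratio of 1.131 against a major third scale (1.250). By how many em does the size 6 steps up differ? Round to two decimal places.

At 1.131: 1.39 × 1.131⁶ = 2.9093em
Major third: 1.39 × 1.250⁶ = 5.3024em
Difference: 5.3024 − 2.9093 = 2.3931em

2.39em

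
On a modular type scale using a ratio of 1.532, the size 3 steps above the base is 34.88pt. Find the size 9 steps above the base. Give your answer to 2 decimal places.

The gap is 9 − (3) = 6 steps, so the factor is 1.532^6.
34.88 × 1.532⁶ = 34.88 × 12.92863 ≈ 450.951

450.95pt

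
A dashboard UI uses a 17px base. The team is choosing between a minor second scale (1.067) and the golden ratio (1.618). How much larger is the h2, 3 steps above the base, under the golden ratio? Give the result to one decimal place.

51.4px

Minor second: 17.0 × 1.067³ = 20.651px
Golden ratio: 17.0 × 1.618³ = 72.009px
Difference: 72.009 − 20.651 = 51.358px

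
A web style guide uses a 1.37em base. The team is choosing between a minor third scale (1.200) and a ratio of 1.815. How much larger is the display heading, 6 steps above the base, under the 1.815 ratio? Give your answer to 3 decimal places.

Minor third: 1.37 × 1.200⁶ = 4.09080em
At 1.815: 1.37 × 1.815⁶ = 48.97567em
Difference: 48.97567 − 4.09080 = 44.88487em

44.885em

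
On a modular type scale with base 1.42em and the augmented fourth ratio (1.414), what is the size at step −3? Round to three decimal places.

0.502em

Every step multiplies by the scale ratio.
1.42 ÷ 1.414³ = 1.42 ÷ 2.82715 ≈ 0.502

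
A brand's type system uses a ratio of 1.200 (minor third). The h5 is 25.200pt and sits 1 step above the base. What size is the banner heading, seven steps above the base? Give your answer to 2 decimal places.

75.25pt

25.200 × 1.200⁶ = 25.200 × 2.98598 ≈ 75.247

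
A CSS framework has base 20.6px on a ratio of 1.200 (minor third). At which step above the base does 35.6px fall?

3

1.200ⁿ = 35.6 / 20.6 = 1.7282
n = ln(1.7282) / ln(1.200) = 0.5471 / 0.1823 ≈ 3.00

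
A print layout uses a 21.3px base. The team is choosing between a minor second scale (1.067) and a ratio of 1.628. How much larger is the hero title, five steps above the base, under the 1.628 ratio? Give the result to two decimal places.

Minor second: 21.3 × 1.067⁵ = 29.4579px
At 1.628: 21.3 × 1.628⁵ = 243.5856px
Difference: 243.5856 − 29.4579 = 214.1277px

214.13px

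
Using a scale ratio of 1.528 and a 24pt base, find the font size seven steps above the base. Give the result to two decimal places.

466.74pt

A modular type scale is a geometric sequence: sizeₙ = base × rⁿ.
24.0 × 1.528⁷ = 24.0 × 19.44749 ≈ 466.74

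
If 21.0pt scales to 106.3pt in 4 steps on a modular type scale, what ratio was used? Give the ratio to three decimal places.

1.500

The ratio satisfies 21.0 × r⁴ = 106.3, so r = (106.3 / 21.0)^(1/4).
r = 5.0619^(1/4) ≈ 1.5000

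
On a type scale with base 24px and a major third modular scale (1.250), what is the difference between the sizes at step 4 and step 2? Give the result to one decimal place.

21.1px

Step 2: 24.0 × 1.250² = 37.500px
Step 4: 24.0 × 1.250⁴ = 58.594px
Difference: 58.594 − 37.500 = 21.094px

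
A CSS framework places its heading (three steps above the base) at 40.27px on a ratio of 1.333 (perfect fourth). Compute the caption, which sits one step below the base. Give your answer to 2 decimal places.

40.27 ÷ 1.333⁴ = 40.27 ÷ 3.15733 ≈ 12.754

12.75px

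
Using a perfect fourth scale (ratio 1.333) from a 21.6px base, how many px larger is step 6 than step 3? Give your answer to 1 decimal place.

Step 3: 21.6 × 1.333³ = 51.162px
Step 6: 21.6 × 1.333⁶ = 121.181px
Difference: 121.181 − 51.162 = 70.019px

70.0px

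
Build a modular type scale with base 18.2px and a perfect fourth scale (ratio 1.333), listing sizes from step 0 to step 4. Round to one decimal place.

18.2px, 24.3px, 32.3px, 43.1px, 57.5px

Step 0: 18.2px
Step 1: 18.2 × 1.333 = 24.3
Step 2: 18.2 × 1.333² = 32.3
Step 3: 18.2 × 1.333³ = 43.1
Step 4: 18.2 × 1.333⁴ = 57.5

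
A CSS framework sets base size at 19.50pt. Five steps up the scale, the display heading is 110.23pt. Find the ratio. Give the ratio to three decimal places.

r⁵ = 110.23 / 19.50, so r = (110.23/19.50)^(1/5).
r = 5.6528^(1/5) ≈ 1.4140

1.414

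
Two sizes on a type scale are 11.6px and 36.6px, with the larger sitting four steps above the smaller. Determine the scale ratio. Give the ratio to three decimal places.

The ratio satisfies 11.6 × r⁴ = 36.6, so r = (36.6 / 11.6)^(1/4).
r = 3.1552^(1/4) ≈ 1.3328

1.333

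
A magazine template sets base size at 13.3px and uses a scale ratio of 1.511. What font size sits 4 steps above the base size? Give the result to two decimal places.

A modular type scale is a geometric sequence: sizeₙ = base × rⁿ.
13.3 × 1.511⁴ = 13.3 × 5.21264 ≈ 69.33

69.33px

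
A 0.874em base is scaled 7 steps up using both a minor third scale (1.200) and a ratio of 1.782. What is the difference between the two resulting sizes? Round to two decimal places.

46.74em

Minor third: 0.874 × 1.200⁷ = 3.1317em
At 1.782: 0.874 × 1.782⁷ = 49.8730em
Difference: 49.8730 − 3.1317 = 46.7413em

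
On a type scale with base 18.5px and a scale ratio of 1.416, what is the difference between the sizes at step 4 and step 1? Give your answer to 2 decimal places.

Step 1: 18.5 × 1.416 = 26.1960px
Step 4: 18.5 × 1.416⁴ = 74.3746px
Difference: 74.3746 − 26.1960 = 48.1786px

48.18px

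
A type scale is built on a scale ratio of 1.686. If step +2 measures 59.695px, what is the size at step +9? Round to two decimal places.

The gap is 9 − (2) = 7 steps, so the factor is 1.686^7.
59.695 × 1.686⁷ = 59.695 × 38.72603 ≈ 2311.750

2311.75px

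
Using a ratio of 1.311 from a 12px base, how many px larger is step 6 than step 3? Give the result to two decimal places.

Step 3: 12.0 × 1.311³ = 27.0389px
Step 6: 12.0 × 1.311⁶ = 60.9253px
Difference: 60.9253 − 27.0389 = 33.8864px

33.89px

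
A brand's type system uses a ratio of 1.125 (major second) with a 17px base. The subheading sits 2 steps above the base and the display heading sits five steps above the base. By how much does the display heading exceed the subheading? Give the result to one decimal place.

9.1px

Step 2: 17.0 × 1.125² = 21.516px
Step 5: 17.0 × 1.125⁵ = 30.635px
Difference: 30.635 − 21.516 = 9.119px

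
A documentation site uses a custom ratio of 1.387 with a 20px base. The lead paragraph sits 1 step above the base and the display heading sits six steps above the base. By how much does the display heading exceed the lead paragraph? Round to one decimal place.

Step 1: 20.0 × 1.387 = 27.740px
Step 6: 20.0 × 1.387⁶ = 142.393px
Difference: 142.393 − 27.740 = 114.653px

114.7px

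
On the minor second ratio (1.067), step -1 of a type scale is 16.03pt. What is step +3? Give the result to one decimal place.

16.03 × 1.067⁴ = 16.03 × 1.29616 ≈ 20.777

20.8pt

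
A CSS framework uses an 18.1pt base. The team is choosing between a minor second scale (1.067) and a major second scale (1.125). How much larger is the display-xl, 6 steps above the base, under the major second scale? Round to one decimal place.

10.0pt

Minor second: 18.1 × 1.067⁶ = 26.709pt
Major second: 18.1 × 1.125⁶ = 36.694pt
Difference: 36.694 − 26.709 = 9.985pt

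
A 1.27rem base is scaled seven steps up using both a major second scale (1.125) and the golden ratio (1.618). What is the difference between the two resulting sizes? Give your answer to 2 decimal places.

Major second: 1.27 × 1.125⁷ = 2.8965rem
Golden ratio: 1.27 × 1.618⁷ = 36.8683rem
Difference: 36.8683 − 2.8965 = 33.9718rem

33.97rem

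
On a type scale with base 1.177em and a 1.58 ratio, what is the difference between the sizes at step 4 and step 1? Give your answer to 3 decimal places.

5.475em

Step 1: 1.177 × 1.58 = 1.85966em
Step 4: 1.177 × 1.58⁴ = 7.33508em
Difference: 7.33508 − 1.85966 = 5.47542em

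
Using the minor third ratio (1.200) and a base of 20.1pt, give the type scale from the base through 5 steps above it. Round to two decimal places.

20.10pt, 24.12pt, 28.94pt, 34.73pt, 41.68pt, 50.02pt

Step 0: 20.1pt
Step 1: 20.1 × 1.200 = 24.12
Step 2: 20.1 × 1.200² = 28.94
Step 3: 20.1 × 1.200³ = 34.73
Step 4: 20.1 × 1.200⁴ = 41.68
Step 5: 20.1 × 1.200⁵ = 50.02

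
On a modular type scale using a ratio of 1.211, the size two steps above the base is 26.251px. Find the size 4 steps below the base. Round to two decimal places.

26.251 ÷ 1.211⁶ = 26.251 ÷ 3.15402 ≈ 8.323

8.32px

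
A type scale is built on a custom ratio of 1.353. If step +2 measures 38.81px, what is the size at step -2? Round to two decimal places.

38.81 ÷ 1.353⁴ = 38.81 ÷ 3.35113 ≈ 11.581

11.58px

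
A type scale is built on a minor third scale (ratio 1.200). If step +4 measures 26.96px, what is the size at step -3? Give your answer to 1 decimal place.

7.5px

26.96 ÷ 1.200⁷ = 26.96 ÷ 3.58318 ≈ 7.524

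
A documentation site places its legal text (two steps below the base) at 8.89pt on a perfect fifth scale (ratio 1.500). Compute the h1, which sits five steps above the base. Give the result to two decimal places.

151.89pt

Moving from step -2 to step +5 is 7 steps up, so multiply by r⁷.
8.89 × 1.500⁷ = 8.89 × 17.08594 ≈ 151.894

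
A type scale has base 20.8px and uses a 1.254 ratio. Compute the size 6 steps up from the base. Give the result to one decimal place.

20.8 × 1.254⁶ = 20.8 × 3.88853 ≈ 80.88

80.9px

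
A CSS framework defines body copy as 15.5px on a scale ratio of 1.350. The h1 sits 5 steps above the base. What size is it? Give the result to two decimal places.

Every step multiplies by the scale ratio.
15.5 × 1.350⁵ = 15.5 × 4.48403 ≈ 69.50

69.50px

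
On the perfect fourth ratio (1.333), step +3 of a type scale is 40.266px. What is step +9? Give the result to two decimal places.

The gap is 9 − (3) = 6 steps, so the factor is 1.333^6.
40.266 × 1.333⁶ = 40.266 × 5.61023 ≈ 225.902

225.90px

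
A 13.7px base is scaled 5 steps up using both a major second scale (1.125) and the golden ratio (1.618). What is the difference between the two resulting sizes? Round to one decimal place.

Major second: 13.7 × 1.125⁵ = 24.688px
Golden ratio: 13.7 × 1.618⁵ = 151.919px
Difference: 151.919 − 24.688 = 127.231px

127.2px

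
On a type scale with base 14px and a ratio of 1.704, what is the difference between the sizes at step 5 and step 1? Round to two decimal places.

Step 1: 14.0 × 1.704 = 23.8560px
Step 5: 14.0 × 1.704⁵ = 201.1296px
Difference: 201.1296 − 23.8560 = 177.2736px

177.27px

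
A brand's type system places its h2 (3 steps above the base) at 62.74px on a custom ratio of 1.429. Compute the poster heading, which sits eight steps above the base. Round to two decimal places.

373.86px

Moving from step +3 to step +8 is 5 steps up, so multiply by r⁵.
62.74 × 1.429⁵ = 62.74 × 5.95883 ≈ 373.857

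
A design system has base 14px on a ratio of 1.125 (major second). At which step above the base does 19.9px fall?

1.125ⁿ = 19.9 / 14 = 1.4214
n = ln(1.4214) / ln(1.125) = 0.3517 / 0.1178 ≈ 2.99

3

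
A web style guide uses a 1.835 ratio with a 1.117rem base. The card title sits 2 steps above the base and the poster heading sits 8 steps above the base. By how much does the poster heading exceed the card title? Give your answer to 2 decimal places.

Step 2: 1.117 × 1.835² = 3.7612rem
Step 8: 1.117 × 1.835⁸ = 143.5958rem
Difference: 143.5958 − 3.7612 = 139.8346rem

139.83rem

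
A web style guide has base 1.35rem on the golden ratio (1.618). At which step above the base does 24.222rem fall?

6

1.618ⁿ = 24.222 / 1.35 = 17.9422
n = ln(17.9422) / ln(1.618) = 2.8872 / 0.4812 ≈ 6.00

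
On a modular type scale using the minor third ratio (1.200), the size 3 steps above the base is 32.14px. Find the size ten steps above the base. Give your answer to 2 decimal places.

The gap is 10 − (3) = 7 steps, so the factor is 1.200^7.
32.14 × 1.200⁷ = 32.14 × 3.58318 ≈ 115.163

115.16px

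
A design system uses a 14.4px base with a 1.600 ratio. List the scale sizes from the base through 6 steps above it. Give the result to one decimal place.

Step 0: 14.4px
Step 1: 14.4 × 1.600 = 23.0
Step 2: 14.4 × 1.600² = 36.9
Step 3: 14.4 × 1.600³ = 59.0
Step 4: 14.4 × 1.600⁴ = 94.4
Step 5: 14.4 × 1.600⁵ = 151.0
Step 6: 14.4 × 1.600⁶ = 241.6

14.4px, 23.0px, 36.9px, 59.0px, 94.4px, 151.0px, 241.6px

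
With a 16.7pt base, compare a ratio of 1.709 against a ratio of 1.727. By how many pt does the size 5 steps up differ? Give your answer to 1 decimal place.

13.1pt

At 1.709: 16.7 × 1.709⁵ = 243.460pt
At 1.727: 16.7 × 1.727⁵ = 256.554pt
Difference: 256.554 − 243.460 = 13.094pt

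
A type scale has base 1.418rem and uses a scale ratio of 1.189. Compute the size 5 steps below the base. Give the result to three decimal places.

0.597rem

A modular type scale is a geometric sequence: sizeₙ = base × rⁿ.
1.418 ÷ 1.189⁵ = 1.418 ÷ 2.37634 ≈ 0.597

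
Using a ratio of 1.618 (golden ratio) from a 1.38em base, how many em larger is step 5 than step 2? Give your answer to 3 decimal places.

Step 2: 1.38 × 1.618² = 3.61274em
Step 5: 1.38 × 1.618⁵ = 15.30283em
Difference: 15.30283 − 3.61274 = 11.69009em

11.690em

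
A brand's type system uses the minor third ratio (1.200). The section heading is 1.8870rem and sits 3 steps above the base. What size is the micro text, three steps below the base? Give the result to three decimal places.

0.632rem

1.8870 ÷ 1.200⁶ = 1.8870 ÷ 2.98598 ≈ 0.632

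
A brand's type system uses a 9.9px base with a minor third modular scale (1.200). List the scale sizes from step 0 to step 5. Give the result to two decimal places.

9.90px, 11.88px, 14.26px, 17.11px, 20.53px, 24.63px

Step 0: 9.9px
Step 1: 9.9 × 1.200 = 11.88
Step 2: 9.9 × 1.200² = 14.26
Step 3: 9.9 × 1.200³ = 17.11
Step 4: 9.9 × 1.200⁴ = 20.53
Step 5: 9.9 × 1.200⁵ = 24.63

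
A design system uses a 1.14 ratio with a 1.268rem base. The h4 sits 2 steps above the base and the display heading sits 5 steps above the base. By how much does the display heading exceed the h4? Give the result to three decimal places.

Step 2: 1.268 × 1.14² = 1.64789rem
Step 5: 1.268 × 1.14⁵ = 2.44143rem
Difference: 2.44143 − 1.64789 = 0.79354rem

0.794rem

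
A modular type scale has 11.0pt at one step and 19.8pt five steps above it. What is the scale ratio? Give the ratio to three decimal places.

1.125

r⁵ = 19.8 / 11.0, so r = (19.8/11.0)^(1/5).
r = 1.8000^(1/5) ≈ 1.1247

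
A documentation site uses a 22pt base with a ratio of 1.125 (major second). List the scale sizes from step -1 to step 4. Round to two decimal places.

Step -1: 22.0 ÷ 1.125 = 19.56
Step 0: 22pt
Step 1: 22.0 × 1.125 = 24.75
Step 2: 22.0 × 1.125² = 27.84
Step 3: 22.0 × 1.125³ = 31.32
Step 4: 22.0 × 1.125⁴ = 35.24

19.56pt, 22.00pt, 24.75pt, 27.84pt, 31.32pt, 35.24pt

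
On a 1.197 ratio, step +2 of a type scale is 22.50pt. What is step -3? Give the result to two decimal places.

22.50 ÷ 1.197⁵ = 22.50 ÷ 2.45737 ≈ 9.156

9.16pt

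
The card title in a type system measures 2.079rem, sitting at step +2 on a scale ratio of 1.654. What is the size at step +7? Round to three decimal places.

2.079 × 1.654⁵ = 2.079 × 12.37877 ≈ 25.735

25.735rem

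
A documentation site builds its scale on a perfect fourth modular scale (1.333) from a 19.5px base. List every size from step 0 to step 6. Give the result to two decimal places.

Step 0: 19.5px
Step 1: 19.5 × 1.333 = 25.99
Step 2: 19.5 × 1.333² = 34.65
Step 3: 19.5 × 1.333³ = 46.19
Step 4: 19.5 × 1.333⁴ = 61.57
Step 5: 19.5 × 1.333⁵ = 82.07
Step 6: 19.5 × 1.333⁶ = 109.40

19.50px, 25.99px, 34.65px, 46.19px, 61.57px, 82.07px, 109.40px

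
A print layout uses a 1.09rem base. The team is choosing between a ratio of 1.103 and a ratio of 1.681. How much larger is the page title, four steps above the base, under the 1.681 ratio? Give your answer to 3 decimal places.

At 1.103: 1.09 × 1.103⁴ = 1.61335rem
At 1.681: 1.09 × 1.681⁴ = 8.70357rem
Difference: 8.70357 − 1.61335 = 7.09022rem

7.090rem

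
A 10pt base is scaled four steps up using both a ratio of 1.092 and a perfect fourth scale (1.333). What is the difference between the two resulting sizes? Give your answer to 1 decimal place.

At 1.092: 10.0 × 1.092⁴ = 14.220pt
Perfect fourth: 10.0 × 1.333⁴ = 31.573pt
Difference: 31.573 − 14.220 = 17.353pt

17.4pt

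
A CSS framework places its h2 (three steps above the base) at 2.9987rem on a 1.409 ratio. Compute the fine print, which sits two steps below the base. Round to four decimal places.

0.5400rem

2.9987 ÷ 1.409⁵ = 2.9987 ÷ 5.55335 ≈ 0.5400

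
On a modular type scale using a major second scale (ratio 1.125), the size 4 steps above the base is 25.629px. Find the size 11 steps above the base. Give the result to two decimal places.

58.45px

25.629 × 1.125⁷ = 25.629 × 2.28070 ≈ 58.452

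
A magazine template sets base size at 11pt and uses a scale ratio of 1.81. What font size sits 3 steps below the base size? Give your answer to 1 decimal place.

11.0 ÷ 1.81³ = 11.0 ÷ 5.92974 ≈ 1.86

1.9pt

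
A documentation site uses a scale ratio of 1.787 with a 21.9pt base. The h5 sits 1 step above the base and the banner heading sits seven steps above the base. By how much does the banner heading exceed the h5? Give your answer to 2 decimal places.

1235.29pt

Step 1: 21.9 × 1.787 = 39.1353pt
Step 7: 21.9 × 1.787⁷ = 1274.4300pt
Difference: 1274.4300 − 39.1353 = 1235.2947pt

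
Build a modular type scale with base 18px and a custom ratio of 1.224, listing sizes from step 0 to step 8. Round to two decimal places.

Step 0: 18px
Step 1: 18.0 × 1.224 = 22.03
Step 2: 18.0 × 1.224² = 26.97
Step 3: 18.0 × 1.224³ = 33.01
Step 4: 18.0 × 1.224⁴ = 40.40
Step 5: 18.0 × 1.224⁵ = 49.45
Step 6: 18.0 × 1.224⁶ = 60.53
Step 7: 18.0 × 1.224⁷ = 74.09
Step 8: 18.0 × 1.224⁸ = 90.68

18.00px, 22.03px, 26.97px, 33.01px, 40.40px, 49.45px, 60.53px, 74.09px, 90.68px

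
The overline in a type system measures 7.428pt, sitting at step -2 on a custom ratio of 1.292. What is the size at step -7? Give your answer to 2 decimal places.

7.428 ÷ 1.292⁵ = 7.428 ÷ 3.60008 ≈ 2.063

2.06pt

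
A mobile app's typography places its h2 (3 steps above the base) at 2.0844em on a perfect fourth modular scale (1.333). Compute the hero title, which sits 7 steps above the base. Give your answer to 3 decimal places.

Moving from step +3 to step +7 is 4 steps up, so multiply by r⁴.
2.0844 × 1.333⁴ = 2.0844 × 3.15733 ≈ 6.581

6.581em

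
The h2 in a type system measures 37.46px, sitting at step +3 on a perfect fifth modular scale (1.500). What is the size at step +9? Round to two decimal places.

37.46 × 1.500⁶ = 37.46 × 11.39062 ≈ 426.693

426.69px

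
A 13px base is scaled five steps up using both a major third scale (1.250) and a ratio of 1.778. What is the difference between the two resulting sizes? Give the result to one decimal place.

191.3px

Major third: 13.0 × 1.250⁵ = 39.673px
At 1.778: 13.0 × 1.778⁵ = 230.995px
Difference: 230.995 − 39.673 = 191.322px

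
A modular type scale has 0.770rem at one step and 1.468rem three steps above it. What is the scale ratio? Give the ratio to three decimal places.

1.240

r³ = 1.468 / 0.770, so r = (1.468/0.770)^(1/3).
r = 1.9065^(1/3) ≈ 1.2400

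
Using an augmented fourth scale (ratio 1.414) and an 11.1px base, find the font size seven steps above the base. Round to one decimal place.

Each step on a modular scale multiplies by the ratio, so the size n steps from the base is base × ratioⁿ.
11.1 × 1.414⁷ = 11.1 × 11.30175 ≈ 125.45

125.4px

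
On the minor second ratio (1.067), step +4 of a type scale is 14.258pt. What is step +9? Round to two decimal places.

19.72pt

Moving from step +4 to step +9 is 5 steps up, so multiply by r⁵.
14.258 × 1.067⁵ = 14.258 × 1.38300 ≈ 19.719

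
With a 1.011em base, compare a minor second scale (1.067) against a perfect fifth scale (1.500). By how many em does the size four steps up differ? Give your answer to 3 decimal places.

3.808em

Minor second: 1.011 × 1.067⁴ = 1.31041em
Perfect fifth: 1.011 × 1.500⁴ = 5.11819em
Difference: 5.11819 − 1.31041 = 3.80778em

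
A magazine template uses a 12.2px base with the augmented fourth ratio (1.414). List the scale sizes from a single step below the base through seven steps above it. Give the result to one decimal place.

Step -1: 12.2 ÷ 1.414 = 8.6
Step 0: 12.2px
Step 1: 12.2 × 1.414 = 17.3
Step 2: 12.2 × 1.414² = 24.4
Step 3: 12.2 × 1.414³ = 34.5
Step 4: 12.2 × 1.414⁴ = 48.8
Step 5: 12.2 × 1.414⁵ = 69.0
Step 6: 12.2 × 1.414⁶ = 97.5
Step 7: 12.2 × 1.414⁷ = 137.9

8.6px, 12.2px, 17.3px, 24.4px, 34.5px, 48.8px, 69.0px, 97.5px, 137.9px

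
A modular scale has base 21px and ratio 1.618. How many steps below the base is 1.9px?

5

1.618ⁿ = 21 / 1.9 = 11.0526
n = ln(11.0526) / ln(1.618) = 2.4027 / 0.4812 ≈ 4.99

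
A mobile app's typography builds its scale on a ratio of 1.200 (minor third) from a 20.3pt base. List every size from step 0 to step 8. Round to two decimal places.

20.30pt, 24.36pt, 29.23pt, 35.08pt, 42.09pt, 50.51pt, 60.62pt, 72.74pt, 87.29pt

Step 0: 20.3pt
Step 1: 20.3 × 1.200 = 24.36
Step 2: 20.3 × 1.200² = 29.23
Step 3: 20.3 × 1.200³ = 35.08
Step 4: 20.3 × 1.200⁴ = 42.09
Step 5: 20.3 × 1.200⁵ = 50.51
Step 6: 20.3 × 1.200⁶ = 60.62
Step 7: 20.3 × 1.200⁷ = 72.74
Step 8: 20.3 × 1.200⁸ = 87.29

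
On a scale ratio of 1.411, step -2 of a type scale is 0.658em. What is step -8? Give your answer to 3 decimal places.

0.083em

0.658 ÷ 1.411⁶ = 0.658 ÷ 7.89155 ≈ 0.083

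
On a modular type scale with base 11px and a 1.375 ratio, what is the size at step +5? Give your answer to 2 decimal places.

54.06px

Each step on a modular scale multiplies by the ratio, so the size n steps from the base is base × ratioⁿ.
11.0 × 1.375⁵ = 11.0 × 4.91489 ≈ 54.06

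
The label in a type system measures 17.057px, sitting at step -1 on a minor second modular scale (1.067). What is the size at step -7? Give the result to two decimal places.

11.56px

17.057 ÷ 1.067⁶ = 17.057 ÷ 1.47566 ≈ 11.559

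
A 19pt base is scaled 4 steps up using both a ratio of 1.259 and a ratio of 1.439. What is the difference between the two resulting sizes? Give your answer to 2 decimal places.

At 1.259: 19.0 × 1.259⁴ = 47.7372pt
At 1.439: 19.0 × 1.439⁴ = 81.4698pt
Difference: 81.4698 − 47.7372 = 33.7326pt

33.73pt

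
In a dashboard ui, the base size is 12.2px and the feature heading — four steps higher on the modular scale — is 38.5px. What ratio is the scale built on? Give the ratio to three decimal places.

The ratio satisfies 12.2 × r⁴ = 38.5, so r = (38.5 / 12.2)^(1/4).
r = 3.1557^(1/4) ≈ 1.3328

1.333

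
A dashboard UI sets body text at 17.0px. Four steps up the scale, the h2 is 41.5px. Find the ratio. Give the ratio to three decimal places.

1.250

The ratio satisfies 17.0 × r⁴ = 41.5, so r = (41.5 / 17.0)^(1/4).
r = 2.4412^(1/4) ≈ 1.2500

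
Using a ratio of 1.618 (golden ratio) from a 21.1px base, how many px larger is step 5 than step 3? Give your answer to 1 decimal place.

144.6px

Step 3: 21.1 × 1.618³ = 89.375px
Step 5: 21.1 × 1.618⁵ = 233.978px
Difference: 233.978 − 89.375 = 144.603px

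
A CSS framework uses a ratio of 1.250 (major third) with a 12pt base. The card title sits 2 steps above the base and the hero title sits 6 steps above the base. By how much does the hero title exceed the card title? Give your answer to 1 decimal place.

Step 2: 12.0 × 1.250² = 18.750pt
Step 6: 12.0 × 1.250⁶ = 45.776pt
Difference: 45.776 − 18.750 = 27.026pt

27.0pt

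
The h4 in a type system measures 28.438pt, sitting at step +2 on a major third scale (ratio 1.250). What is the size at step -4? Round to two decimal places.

7.45pt

Moving from step +2 to step -4 is 6 steps down, so divide by r⁶.
28.438 ÷ 1.250⁶ = 28.438 ÷ 3.81470 ≈ 7.455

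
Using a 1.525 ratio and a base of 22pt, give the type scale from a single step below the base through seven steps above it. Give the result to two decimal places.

14.43pt, 22.00pt, 33.55pt, 51.16pt, 78.02pt, 118.99pt, 181.46pt, 276.72pt, 422.00pt

Step -1: 22.0 ÷ 1.525 = 14.43
Step 0: 22pt
Step 1: 22.0 × 1.525 = 33.55
Step 2: 22.0 × 1.525² = 51.16
Step 3: 22.0 × 1.525³ = 78.02
Step 4: 22.0 × 1.525⁴ = 118.99
Step 5: 22.0 × 1.525⁵ = 181.46
Step 6: 22.0 × 1.525⁶ = 276.72
Step 7: 22.0 × 1.525⁷ = 422.00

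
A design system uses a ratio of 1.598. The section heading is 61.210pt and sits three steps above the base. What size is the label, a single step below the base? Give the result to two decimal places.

9.39pt

The gap is -1 − (3) = -4 steps, so the factor is 1.598^-4.
61.210 ÷ 1.598⁴ = 61.210 ÷ 6.52089 ≈ 9.387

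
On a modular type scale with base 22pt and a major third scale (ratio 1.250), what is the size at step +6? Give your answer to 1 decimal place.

83.9pt

22.0 × 1.250⁶ = 22.0 × 3.81470 ≈ 83.92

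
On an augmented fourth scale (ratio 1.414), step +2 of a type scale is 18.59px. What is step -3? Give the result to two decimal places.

3.29px

18.59 ÷ 1.414⁵ = 18.59 ÷ 5.65258 ≈ 3.289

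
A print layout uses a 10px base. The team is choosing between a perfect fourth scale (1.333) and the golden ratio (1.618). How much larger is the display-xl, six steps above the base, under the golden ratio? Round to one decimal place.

Perfect fourth: 10.0 × 1.333⁶ = 56.102px
Golden ratio: 10.0 × 1.618⁶ = 179.420px
Difference: 179.420 − 56.102 = 123.318px

123.3px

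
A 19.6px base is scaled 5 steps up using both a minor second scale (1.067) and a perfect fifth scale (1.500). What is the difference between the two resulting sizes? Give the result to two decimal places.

121.73px

Minor second: 19.6 × 1.067⁵ = 27.1068px
Perfect fifth: 19.6 × 1.500⁵ = 148.8375px
Difference: 148.8375 − 27.1068 = 121.7307px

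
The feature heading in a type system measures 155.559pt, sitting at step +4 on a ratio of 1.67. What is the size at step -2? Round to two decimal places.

7.17pt

155.559 ÷ 1.67⁶ = 155.559 ÷ 21.69196 ≈ 7.171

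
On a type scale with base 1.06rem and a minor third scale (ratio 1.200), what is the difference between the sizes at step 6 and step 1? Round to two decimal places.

1.89rem

Step 1: 1.06 × 1.200 = 1.2720rem
Step 6: 1.06 × 1.200⁶ = 3.1651rem
Difference: 3.1651 − 1.2720 = 1.8931rem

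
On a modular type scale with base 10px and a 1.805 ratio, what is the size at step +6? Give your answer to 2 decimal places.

10.0 × 1.805⁶ = 10.0 × 34.58305 ≈ 345.83

345.83px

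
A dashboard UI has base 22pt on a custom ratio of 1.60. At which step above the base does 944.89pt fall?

1.60ⁿ = 944.89 / 22 = 42.9495
n = ln(42.9495) / ln(1.60) = 3.7600 / 0.4700 ≈ 8.00

8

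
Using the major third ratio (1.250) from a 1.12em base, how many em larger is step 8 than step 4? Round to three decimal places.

Step 4: 1.12 × 1.250⁴ = 2.73438em
Step 8: 1.12 × 1.250⁸ = 6.67572em
Difference: 6.67572 − 2.73438 = 3.94134em

3.941em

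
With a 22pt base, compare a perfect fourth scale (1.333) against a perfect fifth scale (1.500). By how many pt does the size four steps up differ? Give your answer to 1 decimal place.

41.9pt

Perfect fourth: 22.0 × 1.333⁴ = 69.461pt
Perfect fifth: 22.0 × 1.500⁴ = 111.375pt
Difference: 111.375 − 69.461 = 41.914pt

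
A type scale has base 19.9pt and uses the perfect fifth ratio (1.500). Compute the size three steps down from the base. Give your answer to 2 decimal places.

5.90pt

19.9 ÷ 1.500³ = 19.9 ÷ 3.37500 ≈ 5.90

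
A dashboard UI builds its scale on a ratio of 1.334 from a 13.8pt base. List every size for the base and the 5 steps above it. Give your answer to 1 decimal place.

Step 0: 13.8pt
Step 1: 13.8 × 1.334 = 18.4
Step 2: 13.8 × 1.334² = 24.6
Step 3: 13.8 × 1.334³ = 32.8
Step 4: 13.8 × 1.334⁴ = 43.7
Step 5: 13.8 × 1.334⁵ = 58.3

13.8pt, 18.4pt, 24.6pt, 32.8pt, 43.7pt, 58.3pt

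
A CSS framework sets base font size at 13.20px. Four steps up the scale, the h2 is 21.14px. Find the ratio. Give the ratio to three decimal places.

The ratio satisfies 13.20 × r⁴ = 21.14, so r = (21.14 / 13.20)^(1/4).
r = 1.6015^(1/4) ≈ 1.1249

1.125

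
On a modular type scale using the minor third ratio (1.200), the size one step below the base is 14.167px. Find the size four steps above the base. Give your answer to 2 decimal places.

35.25px

The gap is 4 − (-1) = 5 steps, so the factor is 1.200^5.
14.167 × 1.200⁵ = 14.167 × 2.48832 ≈ 35.252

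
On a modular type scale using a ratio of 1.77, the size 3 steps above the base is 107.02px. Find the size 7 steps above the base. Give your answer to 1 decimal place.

Moving from step +3 to step +7 is 4 steps up, so multiply by r⁴.
107.02 × 1.77⁴ = 107.02 × 9.81506 ≈ 1050.408

1050.4px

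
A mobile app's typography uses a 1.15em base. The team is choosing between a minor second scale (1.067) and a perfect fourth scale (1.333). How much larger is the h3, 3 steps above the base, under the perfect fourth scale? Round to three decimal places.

1.327em

Minor second: 1.15 × 1.067³ = 1.39698em
Perfect fourth: 1.15 × 1.333³ = 2.72388em
Difference: 2.72388 − 1.39698 = 1.32690em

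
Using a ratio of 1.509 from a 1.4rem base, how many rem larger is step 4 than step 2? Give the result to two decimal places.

Step 2: 1.4 × 1.509² = 3.1879rem
Step 4: 1.4 × 1.509⁴ = 7.2591rem
Difference: 7.2591 − 3.1879 = 4.0712rem

4.07rem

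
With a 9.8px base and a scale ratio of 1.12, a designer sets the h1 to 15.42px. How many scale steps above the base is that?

4

1.12ⁿ = 15.42 / 9.8 = 1.5735
n = ln(1.5735) / ln(1.12) = 0.4533 / 0.1133 ≈ 4.00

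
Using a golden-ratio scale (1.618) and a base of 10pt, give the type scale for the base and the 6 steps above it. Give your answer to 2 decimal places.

10.00pt, 16.18pt, 26.18pt, 42.36pt, 68.54pt, 110.89pt, 179.42pt

Step 0: 10pt
Step 1: 10.0 × 1.618 = 16.18
Step 2: 10.0 × 1.618² = 26.18
Step 3: 10.0 × 1.618³ = 42.36
Step 4: 10.0 × 1.618⁴ = 68.54
Step 5: 10.0 × 1.618⁵ = 110.89
Step 6: 10.0 × 1.618⁶ = 179.42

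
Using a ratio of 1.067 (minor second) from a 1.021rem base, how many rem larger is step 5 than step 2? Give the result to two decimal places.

0.25rem

Step 2: 1.021 × 1.067² = 1.1624rem
Step 5: 1.021 × 1.067⁵ = 1.4120rem
Difference: 1.4120 − 1.1624 = 0.2496rem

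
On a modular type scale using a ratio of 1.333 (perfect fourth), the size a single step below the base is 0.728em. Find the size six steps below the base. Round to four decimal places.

0.1730em

0.728 ÷ 1.333⁵ = 0.728 ÷ 4.20873 ≈ 0.1730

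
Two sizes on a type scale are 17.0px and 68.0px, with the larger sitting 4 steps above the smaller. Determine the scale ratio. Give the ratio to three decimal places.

1.414

r⁴ = 68.0 / 17.0, so r = (68.0/17.0)^(1/4).
r = 4.0000^(1/4) ≈ 1.4142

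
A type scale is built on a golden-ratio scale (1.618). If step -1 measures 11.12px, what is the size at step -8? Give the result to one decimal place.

0.4px

Moving from step -1 to step -8 is 7 steps down, so divide by r⁷.
11.12 ÷ 1.618⁷ = 11.12 ÷ 29.03017 ≈ 0.383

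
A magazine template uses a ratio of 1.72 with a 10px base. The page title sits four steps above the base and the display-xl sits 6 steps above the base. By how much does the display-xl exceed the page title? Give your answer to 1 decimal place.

Step 4: 10.0 × 1.72⁴ = 87.521px
Step 6: 10.0 × 1.72⁶ = 258.923px
Difference: 258.923 − 87.521 = 171.402px

171.4px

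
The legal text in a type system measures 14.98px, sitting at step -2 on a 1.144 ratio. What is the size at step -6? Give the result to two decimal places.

8.75px

Moving from step -2 to step -6 is 4 steps down, so divide by r⁴.
14.98 ÷ 1.144⁴ = 14.98 ÷ 1.71279 ≈ 8.746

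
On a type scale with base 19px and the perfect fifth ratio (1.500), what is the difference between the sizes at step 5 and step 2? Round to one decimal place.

101.5px

Step 2: 19.0 × 1.500² = 42.750px
Step 5: 19.0 × 1.500⁵ = 144.281px
Difference: 144.281 − 42.750 = 101.531px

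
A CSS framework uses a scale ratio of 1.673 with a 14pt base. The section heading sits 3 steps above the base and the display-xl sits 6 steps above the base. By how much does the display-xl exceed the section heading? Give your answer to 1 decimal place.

Step 3: 14.0 × 1.673³ = 65.557pt
Step 6: 14.0 × 1.673⁶ = 306.975pt
Difference: 306.975 − 65.557 = 241.418pt

241.4pt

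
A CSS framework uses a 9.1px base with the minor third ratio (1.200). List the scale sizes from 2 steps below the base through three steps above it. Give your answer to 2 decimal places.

Step -2: 9.1 ÷ 1.200² = 6.32
Step -1: 9.1 ÷ 1.200 = 7.58
Step 0: 9.1px
Step 1: 9.1 × 1.200 = 10.92
Step 2: 9.1 × 1.200² = 13.10
Step 3: 9.1 × 1.200³ = 15.72

6.32px, 7.58px, 9.10px, 10.92px, 13.10px, 15.72px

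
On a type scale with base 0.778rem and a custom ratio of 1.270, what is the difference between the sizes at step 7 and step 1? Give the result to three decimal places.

3.158rem

Step 1: 0.778 × 1.270 = 0.98806rem
Step 7: 0.778 × 1.270⁷ = 4.14577rem
Difference: 4.14577 − 0.98806 = 3.15771rem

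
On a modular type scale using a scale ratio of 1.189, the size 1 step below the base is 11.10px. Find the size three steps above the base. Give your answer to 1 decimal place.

22.2px

11.10 × 1.189⁴ = 11.10 × 1.99861 ≈ 22.185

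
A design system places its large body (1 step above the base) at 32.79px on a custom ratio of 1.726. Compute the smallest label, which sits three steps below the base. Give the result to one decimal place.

3.7px

32.79 ÷ 1.726⁴ = 32.79 ÷ 8.87489 ≈ 3.695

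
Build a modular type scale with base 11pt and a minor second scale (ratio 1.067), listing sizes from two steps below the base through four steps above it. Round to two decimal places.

Step -2: 11.0 ÷ 1.067² = 9.66
Step -1: 11.0 ÷ 1.067 = 10.31
Step 0: 11pt
Step 1: 11.0 × 1.067 = 11.74
Step 2: 11.0 × 1.067² = 12.52
Step 3: 11.0 × 1.067³ = 13.36
Step 4: 11.0 × 1.067⁴ = 14.26

9.66pt, 10.31pt, 11.00pt, 11.74pt, 12.52pt, 13.36pt, 14.26pt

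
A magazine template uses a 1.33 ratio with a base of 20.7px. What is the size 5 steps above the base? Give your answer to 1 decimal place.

Every step multiplies by the scale ratio.
20.7 × 1.33⁵ = 20.7 × 4.16158 ≈ 86.14

86.1px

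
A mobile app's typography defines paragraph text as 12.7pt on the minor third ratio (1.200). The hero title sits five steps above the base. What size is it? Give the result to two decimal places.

12.7 × 1.200⁵ = 12.7 × 2.48832 ≈ 31.60

31.60pt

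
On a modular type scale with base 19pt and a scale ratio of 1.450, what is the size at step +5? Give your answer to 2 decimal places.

19.0 × 1.450⁵ = 19.0 × 6.40973 ≈ 121.78

121.78pt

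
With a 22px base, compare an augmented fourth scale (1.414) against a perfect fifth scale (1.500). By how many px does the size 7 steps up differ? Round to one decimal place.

Augmented fourth: 22.0 × 1.414⁷ = 248.639px
Perfect fifth: 22.0 × 1.500⁷ = 375.891px
Difference: 375.891 − 248.639 = 127.252px

127.3px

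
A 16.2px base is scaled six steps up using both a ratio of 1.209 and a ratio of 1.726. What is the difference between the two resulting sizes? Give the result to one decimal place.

377.7px

At 1.209: 16.2 × 1.209⁶ = 50.591px
At 1.726: 16.2 × 1.726⁶ = 428.312px
Difference: 428.312 − 50.591 = 377.721px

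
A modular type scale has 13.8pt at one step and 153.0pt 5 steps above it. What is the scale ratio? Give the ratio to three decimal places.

1.618

r⁵ = 153.0 / 13.8, so r = (153.0/13.8)^(1/5).
r = 11.0870^(1/5) ≈ 1.6179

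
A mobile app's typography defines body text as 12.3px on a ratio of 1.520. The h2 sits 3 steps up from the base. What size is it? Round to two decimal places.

43.20px

12.3 × 1.520³ = 12.3 × 3.51181 ≈ 43.20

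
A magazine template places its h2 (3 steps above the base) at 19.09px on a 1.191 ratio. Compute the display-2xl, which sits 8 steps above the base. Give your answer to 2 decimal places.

The gap is 8 − (3) = 5 steps, so the factor is 1.191^5.
19.09 × 1.191⁵ = 19.09 × 2.39640 ≈ 45.747

45.75px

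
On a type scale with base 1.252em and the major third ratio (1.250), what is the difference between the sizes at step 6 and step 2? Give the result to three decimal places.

2.820em

Step 2: 1.252 × 1.250² = 1.95625em
Step 6: 1.252 × 1.250⁶ = 4.77600em
Difference: 4.77600 − 1.95625 = 2.81975em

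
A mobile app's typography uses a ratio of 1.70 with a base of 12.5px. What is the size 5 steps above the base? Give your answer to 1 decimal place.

177.5px

Every step multiplies by the scale ratio.
12.5 × 1.70⁵ = 12.5 × 14.19857 ≈ 177.48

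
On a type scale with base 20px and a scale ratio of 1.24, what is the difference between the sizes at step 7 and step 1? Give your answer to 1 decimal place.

65.4px

Step 1: 20.0 × 1.24 = 24.800px
Step 7: 20.0 × 1.24⁷ = 90.153px
Difference: 90.153 − 24.800 = 65.353px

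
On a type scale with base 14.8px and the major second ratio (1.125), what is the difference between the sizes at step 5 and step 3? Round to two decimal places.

Step 3: 14.8 × 1.125³ = 21.0727px
Step 5: 14.8 × 1.125⁵ = 26.6701px
Difference: 26.6701 − 21.0727 = 5.5974px

5.60px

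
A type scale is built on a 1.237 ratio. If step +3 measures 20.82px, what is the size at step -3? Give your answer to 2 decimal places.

20.82 ÷ 1.237⁶ = 20.82 ÷ 3.58276 ≈ 5.811

5.81px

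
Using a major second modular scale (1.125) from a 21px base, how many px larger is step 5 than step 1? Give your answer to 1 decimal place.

Step 1: 21.0 × 1.125 = 23.625px
Step 5: 21.0 × 1.125⁵ = 37.843px
Difference: 37.843 − 23.625 = 14.218px

14.2px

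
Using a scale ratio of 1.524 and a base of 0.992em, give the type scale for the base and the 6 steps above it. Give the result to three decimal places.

0.992em, 1.512em, 2.304em, 3.511em, 5.351em, 8.155em, 12.429em

Step 0: 0.992em
Step 1: 0.992 × 1.524 = 1.512
Step 2: 0.992 × 1.524² = 2.304
Step 3: 0.992 × 1.524³ = 3.511
Step 4: 0.992 × 1.524⁴ = 5.351
Step 5: 0.992 × 1.524⁵ = 8.155
Step 6: 0.992 × 1.524⁶ = 12.429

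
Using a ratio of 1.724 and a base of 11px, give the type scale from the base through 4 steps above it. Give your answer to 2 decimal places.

Step 0: 11px
Step 1: 11.0 × 1.724 = 18.96
Step 2: 11.0 × 1.724² = 32.69
Step 3: 11.0 × 1.724³ = 56.36
Step 4: 11.0 × 1.724⁴ = 97.17

11.00px, 18.96px, 32.69px, 56.36px, 97.17px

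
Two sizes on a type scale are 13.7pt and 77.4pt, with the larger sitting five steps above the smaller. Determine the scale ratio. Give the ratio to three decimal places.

The ratio satisfies 13.7 × r⁵ = 77.4, so r = (77.4 / 13.7)^(1/5).
r = 5.6496^(1/5) ≈ 1.4139

1.414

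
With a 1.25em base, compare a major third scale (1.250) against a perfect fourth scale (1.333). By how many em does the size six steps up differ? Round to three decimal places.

Major third: 1.25 × 1.250⁶ = 4.76837em
Perfect fourth: 1.25 × 1.333⁶ = 7.01279em
Difference: 7.01279 − 4.76837 = 2.24442em

2.244em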